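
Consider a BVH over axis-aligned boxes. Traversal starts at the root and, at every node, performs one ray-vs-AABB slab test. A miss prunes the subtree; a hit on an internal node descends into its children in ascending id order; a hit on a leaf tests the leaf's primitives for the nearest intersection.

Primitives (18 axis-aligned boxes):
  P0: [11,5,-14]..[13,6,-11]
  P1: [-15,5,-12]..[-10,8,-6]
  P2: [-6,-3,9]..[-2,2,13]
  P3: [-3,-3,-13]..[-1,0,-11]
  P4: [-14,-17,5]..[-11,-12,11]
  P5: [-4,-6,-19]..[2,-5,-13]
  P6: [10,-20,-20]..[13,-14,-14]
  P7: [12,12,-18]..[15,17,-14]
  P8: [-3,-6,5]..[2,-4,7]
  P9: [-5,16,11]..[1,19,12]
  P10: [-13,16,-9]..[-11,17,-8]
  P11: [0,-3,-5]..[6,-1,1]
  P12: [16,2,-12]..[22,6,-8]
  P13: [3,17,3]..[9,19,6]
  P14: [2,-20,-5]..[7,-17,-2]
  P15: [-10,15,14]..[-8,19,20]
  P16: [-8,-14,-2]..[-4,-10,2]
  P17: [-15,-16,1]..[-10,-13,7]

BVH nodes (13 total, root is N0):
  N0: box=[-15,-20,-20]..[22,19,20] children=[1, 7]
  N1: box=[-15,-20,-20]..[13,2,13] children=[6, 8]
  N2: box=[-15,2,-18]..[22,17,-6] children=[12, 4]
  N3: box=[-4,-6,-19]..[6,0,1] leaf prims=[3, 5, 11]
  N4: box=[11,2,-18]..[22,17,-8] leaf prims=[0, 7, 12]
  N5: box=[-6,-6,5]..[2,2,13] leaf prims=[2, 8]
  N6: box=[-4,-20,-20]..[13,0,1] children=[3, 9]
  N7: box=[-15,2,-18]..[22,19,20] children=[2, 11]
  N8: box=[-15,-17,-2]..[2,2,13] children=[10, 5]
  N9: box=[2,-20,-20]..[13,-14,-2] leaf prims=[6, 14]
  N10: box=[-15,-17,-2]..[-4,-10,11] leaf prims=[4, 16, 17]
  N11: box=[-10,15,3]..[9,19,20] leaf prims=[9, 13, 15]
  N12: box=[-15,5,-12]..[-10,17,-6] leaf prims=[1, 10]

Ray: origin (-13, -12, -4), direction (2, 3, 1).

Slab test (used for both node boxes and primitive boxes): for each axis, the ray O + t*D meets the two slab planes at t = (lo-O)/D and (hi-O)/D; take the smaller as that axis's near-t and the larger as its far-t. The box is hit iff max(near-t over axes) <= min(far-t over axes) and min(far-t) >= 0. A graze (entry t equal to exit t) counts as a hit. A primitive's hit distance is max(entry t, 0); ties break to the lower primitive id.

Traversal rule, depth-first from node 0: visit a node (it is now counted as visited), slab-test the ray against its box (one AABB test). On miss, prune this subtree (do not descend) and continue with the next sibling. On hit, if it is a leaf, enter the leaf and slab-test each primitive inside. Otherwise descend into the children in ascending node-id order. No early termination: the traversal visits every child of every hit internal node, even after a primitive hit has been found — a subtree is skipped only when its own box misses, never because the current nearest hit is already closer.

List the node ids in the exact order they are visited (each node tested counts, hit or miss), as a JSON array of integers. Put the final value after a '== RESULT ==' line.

Walk:
N0 x:[-1,35/2] y:[-8/3,31/3] z:[-16,24] -> hit [-1,31/3], descend [1, 7]
  N1 x:[-1,13] y:[-8/3,14/3] z:[-16,17] -> hit [-1,14/3], descend [6, 8]
    N6 x:[9/2,13] y:[-8/3,4] z:[-16,5] -> miss, prune
    N8 x:[-1,15/2] y:[-5/3,14/3] z:[2,17] -> hit [2,14/3], descend [5, 10]
      N5 x:[7/2,15/2] y:[2,14/3] z:[9,17] -> miss, prune
      N10 x:[-1,9/2] y:[-5/3,2/3] z:[2,15] -> miss, prune
  N7 x:[-1,35/2] y:[14/3,31/3] z:[-14,24] -> hit [14/3,31/3], descend [2, 11]
    N2 x:[-1,35/2] y:[14/3,29/3] z:[-14,-2] -> miss, prune
    N11 x:[3/2,11] y:[9,31/3] z:[7,24] -> hit [9,31/3] leaf, test {P9(miss), P13@t=29/3, P15(miss)}

9 AABB tests over nodes [0, 1, 6, 8, 5, 10, 7, 2, 11]; 1 leaf entered; closest P13.

== RESULT ==
[0, 1, 6, 8, 5, 10, 7, 2, 11]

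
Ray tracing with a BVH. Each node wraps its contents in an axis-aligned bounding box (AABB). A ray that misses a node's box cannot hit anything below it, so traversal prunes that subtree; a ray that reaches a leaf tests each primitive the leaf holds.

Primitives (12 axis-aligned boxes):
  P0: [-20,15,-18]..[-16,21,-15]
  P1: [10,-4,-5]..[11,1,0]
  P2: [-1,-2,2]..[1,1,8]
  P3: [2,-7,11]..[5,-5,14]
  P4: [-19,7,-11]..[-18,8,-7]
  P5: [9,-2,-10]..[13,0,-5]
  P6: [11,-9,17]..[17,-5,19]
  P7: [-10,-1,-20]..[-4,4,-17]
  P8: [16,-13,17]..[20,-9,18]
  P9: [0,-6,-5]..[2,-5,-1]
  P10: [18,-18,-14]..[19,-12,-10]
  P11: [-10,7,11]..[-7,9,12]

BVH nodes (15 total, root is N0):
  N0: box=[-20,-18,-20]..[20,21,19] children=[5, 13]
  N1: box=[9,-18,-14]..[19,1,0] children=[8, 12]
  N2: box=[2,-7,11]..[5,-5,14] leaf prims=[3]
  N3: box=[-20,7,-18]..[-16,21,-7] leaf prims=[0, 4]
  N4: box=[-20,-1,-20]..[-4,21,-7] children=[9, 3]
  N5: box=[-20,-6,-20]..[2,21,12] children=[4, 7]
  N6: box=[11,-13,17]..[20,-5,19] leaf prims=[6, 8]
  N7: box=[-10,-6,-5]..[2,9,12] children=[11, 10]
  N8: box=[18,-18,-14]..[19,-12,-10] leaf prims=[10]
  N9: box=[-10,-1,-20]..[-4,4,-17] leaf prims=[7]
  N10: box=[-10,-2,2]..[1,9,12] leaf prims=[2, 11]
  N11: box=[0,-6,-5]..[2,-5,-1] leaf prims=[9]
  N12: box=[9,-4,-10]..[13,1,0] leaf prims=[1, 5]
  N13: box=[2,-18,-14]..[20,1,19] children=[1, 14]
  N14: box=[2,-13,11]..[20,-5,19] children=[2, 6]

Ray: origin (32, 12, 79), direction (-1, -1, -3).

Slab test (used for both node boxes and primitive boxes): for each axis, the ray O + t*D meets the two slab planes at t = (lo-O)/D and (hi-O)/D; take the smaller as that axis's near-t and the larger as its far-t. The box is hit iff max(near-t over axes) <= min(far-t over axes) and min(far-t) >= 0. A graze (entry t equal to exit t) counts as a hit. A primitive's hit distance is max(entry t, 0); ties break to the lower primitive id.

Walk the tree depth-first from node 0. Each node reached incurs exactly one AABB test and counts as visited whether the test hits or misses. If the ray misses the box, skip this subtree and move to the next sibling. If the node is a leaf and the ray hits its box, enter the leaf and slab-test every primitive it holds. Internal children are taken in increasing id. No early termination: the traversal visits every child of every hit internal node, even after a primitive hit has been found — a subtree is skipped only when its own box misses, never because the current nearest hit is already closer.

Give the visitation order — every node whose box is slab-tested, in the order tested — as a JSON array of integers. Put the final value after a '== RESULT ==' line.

Traverse from the root:
N0 x:[12,52] y:[-9,30] z:[20,33] -> hit [20,30], descend [5, 13]
  N5 x:[30,52] y:[-9,18] z:[67/3,33] -> miss, prune
  N13 x:[12,30] y:[11,30] z:[20,31] -> hit [20,30], descend [1, 14]
    N1 x:[13,23] y:[11,30] z:[79/3,31] -> miss, prune
    N14 x:[12,30] y:[17,25] z:[20,68/3] -> hit [20,68/3], descend [2, 6]
      N2 x:[27,30] y:[17,19] z:[65/3,68/3] -> miss, prune
      N6 x:[12,21] y:[17,25] z:[20,62/3] -> hit [20,62/3] leaf, test {P6@t=20, P8(miss)}

Summary -> nodes [0, 5, 13, 1, 14, 2, 6]; box-tests=7; leaf-entries=1; first=P6

== RESULT ==
[0, 5, 13, 1, 14, 2, 6]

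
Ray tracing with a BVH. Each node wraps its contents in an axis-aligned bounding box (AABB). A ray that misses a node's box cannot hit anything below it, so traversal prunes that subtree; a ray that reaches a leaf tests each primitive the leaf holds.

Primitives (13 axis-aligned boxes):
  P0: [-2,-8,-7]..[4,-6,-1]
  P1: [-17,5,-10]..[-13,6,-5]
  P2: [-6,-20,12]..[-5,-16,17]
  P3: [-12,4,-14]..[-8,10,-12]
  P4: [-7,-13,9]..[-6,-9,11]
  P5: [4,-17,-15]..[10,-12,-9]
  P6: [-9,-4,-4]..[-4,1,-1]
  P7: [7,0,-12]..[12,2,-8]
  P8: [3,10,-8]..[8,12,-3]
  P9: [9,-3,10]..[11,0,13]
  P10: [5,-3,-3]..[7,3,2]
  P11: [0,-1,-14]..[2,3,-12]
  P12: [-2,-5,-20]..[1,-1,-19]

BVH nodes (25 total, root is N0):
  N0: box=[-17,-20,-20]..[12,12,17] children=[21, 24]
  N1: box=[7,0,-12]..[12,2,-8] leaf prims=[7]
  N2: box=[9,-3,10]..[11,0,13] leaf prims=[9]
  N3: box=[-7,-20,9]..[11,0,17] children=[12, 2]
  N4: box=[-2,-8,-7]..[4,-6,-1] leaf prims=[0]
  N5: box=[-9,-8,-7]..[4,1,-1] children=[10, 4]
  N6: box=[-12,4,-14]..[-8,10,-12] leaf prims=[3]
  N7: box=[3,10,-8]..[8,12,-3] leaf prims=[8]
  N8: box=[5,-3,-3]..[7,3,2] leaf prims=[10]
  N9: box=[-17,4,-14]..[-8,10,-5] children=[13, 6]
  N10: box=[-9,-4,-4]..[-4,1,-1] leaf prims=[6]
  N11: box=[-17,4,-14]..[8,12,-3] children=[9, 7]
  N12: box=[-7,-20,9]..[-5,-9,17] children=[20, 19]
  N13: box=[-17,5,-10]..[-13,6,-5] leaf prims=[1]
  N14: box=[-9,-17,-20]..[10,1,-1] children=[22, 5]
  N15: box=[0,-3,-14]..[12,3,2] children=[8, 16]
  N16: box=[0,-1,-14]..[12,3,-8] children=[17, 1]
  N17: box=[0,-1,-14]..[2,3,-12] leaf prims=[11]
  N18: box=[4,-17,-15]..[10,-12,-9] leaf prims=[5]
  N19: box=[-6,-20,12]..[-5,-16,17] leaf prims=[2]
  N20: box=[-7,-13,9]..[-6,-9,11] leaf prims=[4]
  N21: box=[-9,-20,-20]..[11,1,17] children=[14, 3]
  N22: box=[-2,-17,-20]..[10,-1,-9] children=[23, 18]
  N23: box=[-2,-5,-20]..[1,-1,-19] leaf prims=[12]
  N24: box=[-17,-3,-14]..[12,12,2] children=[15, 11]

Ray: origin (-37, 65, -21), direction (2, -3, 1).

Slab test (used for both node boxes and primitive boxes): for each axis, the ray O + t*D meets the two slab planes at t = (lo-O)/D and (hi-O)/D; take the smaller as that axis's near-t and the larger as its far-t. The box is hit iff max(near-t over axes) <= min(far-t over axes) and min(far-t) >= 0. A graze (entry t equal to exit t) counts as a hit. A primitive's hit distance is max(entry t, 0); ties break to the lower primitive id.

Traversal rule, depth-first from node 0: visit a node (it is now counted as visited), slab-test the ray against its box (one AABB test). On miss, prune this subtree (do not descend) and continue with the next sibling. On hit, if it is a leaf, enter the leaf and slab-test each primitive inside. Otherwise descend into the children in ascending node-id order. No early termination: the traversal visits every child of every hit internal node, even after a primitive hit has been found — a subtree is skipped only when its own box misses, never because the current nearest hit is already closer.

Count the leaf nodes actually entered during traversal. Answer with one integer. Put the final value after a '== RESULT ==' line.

Traverse from the root:
N0 x:[10,49/2] y:[53/3,85/3] z:[1,38] -> hit [53/3,49/2], descend [21, 24]
  N21 x:[14,24] y:[64/3,85/3] z:[1,38] -> hit [64/3,24], descend [3, 14]
    N3 x:[15,24] y:[65/3,85/3] z:[30,38] -> miss, prune
    N14 x:[14,47/2] y:[64/3,82/3] z:[1,20] -> miss, prune
  N24 x:[10,49/2] y:[53/3,68/3] z:[7,23] -> hit [53/3,68/3], descend [11, 15]
    N11 x:[10,45/2] y:[53/3,61/3] z:[7,18] -> hit [53/3,18], descend [7, 9]
      N7 x:[20,45/2] y:[53/3,55/3] z:[13,18] -> miss, prune
      N9 x:[10,29/2] y:[55/3,61/3] z:[7,16] -> miss, prune
    N15 x:[37/2,49/2] y:[62/3,68/3] z:[7,23] -> hit [62/3,68/3], descend [8, 16]
      N8 x:[21,22] y:[62/3,68/3] z:[18,23] -> hit [21,22] leaf, test {P10@t=21}
      N16 x:[37/2,49/2] y:[62/3,22] z:[7,13] -> miss, prune

11 AABB tests over nodes [0, 21, 3, 14, 24, 11, 7, 9, 15, 8, 16]; 1 leaf entered; closest P10.

== RESULT ==
1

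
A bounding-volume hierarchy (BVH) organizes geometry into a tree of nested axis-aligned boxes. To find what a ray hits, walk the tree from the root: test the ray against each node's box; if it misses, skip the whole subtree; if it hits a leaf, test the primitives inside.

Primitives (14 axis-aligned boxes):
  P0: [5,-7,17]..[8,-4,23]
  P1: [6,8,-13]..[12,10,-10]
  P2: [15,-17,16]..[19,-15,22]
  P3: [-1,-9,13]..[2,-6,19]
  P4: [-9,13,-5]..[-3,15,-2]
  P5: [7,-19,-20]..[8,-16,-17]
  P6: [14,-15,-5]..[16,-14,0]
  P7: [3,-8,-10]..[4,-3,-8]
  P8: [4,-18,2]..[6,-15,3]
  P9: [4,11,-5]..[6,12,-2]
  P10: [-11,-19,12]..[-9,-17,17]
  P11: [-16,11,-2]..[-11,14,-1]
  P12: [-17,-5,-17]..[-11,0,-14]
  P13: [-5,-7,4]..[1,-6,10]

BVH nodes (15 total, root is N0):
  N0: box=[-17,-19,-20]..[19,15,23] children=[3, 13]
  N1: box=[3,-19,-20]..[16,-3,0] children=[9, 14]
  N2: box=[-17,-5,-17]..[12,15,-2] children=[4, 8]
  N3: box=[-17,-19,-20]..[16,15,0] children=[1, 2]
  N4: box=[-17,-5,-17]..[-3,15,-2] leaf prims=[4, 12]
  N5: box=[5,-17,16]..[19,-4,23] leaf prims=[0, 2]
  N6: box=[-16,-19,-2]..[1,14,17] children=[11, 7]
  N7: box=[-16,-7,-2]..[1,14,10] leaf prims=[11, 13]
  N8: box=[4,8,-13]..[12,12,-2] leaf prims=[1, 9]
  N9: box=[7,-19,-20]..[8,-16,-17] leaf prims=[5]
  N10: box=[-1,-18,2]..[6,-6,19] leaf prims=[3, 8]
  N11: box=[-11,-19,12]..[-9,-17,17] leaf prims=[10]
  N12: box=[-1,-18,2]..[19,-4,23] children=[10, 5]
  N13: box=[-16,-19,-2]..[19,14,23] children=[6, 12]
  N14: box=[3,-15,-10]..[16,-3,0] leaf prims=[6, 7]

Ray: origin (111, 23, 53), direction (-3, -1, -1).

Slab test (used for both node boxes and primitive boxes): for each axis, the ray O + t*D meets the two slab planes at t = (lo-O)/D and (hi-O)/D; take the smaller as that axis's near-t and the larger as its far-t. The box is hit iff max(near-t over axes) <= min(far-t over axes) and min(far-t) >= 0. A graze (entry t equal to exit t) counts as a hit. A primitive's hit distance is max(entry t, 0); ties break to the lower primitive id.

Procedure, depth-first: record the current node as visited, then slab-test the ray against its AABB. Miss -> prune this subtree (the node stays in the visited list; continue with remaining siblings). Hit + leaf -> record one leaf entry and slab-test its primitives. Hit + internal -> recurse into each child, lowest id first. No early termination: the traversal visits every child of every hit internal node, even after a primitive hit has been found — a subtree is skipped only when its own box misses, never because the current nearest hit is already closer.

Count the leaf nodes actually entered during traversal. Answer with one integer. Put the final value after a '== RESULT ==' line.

Walk:
N0 x:[92/3,128/3] y:[8,42] z:[30,73] -> hit [92/3,42], descend [3, 13]
  N3 x:[95/3,128/3] y:[8,42] z:[53,73] -> miss, prune
  N13 x:[92/3,127/3] y:[9,42] z:[30,55] -> hit [92/3,42], descend [6, 12]
    N6 x:[110/3,127/3] y:[9,42] z:[36,55] -> hit [110/3,42], descend [7, 11]
      N7 x:[110/3,127/3] y:[9,30] z:[43,55] -> miss, prune
      N11 x:[40,122/3] y:[40,42] z:[36,41] -> hit [40,122/3] leaf, test {P10@t=40}
    N12 x:[92/3,112/3] y:[27,41] z:[30,51] -> hit [92/3,112/3], descend [5, 10]
      N5 x:[92/3,106/3] y:[27,40] z:[30,37] -> hit [92/3,106/3] leaf, test {P0(miss), P2(miss)}
      N10 x:[35,112/3] y:[29,41] z:[34,51] -> hit [35,112/3] leaf, test {P3(miss), P8(miss)}

Summary -> nodes [0, 3, 13, 6, 7, 11, 12, 5, 10]; box-tests=9; leaf-entries=3; first=P10

== RESULT ==
3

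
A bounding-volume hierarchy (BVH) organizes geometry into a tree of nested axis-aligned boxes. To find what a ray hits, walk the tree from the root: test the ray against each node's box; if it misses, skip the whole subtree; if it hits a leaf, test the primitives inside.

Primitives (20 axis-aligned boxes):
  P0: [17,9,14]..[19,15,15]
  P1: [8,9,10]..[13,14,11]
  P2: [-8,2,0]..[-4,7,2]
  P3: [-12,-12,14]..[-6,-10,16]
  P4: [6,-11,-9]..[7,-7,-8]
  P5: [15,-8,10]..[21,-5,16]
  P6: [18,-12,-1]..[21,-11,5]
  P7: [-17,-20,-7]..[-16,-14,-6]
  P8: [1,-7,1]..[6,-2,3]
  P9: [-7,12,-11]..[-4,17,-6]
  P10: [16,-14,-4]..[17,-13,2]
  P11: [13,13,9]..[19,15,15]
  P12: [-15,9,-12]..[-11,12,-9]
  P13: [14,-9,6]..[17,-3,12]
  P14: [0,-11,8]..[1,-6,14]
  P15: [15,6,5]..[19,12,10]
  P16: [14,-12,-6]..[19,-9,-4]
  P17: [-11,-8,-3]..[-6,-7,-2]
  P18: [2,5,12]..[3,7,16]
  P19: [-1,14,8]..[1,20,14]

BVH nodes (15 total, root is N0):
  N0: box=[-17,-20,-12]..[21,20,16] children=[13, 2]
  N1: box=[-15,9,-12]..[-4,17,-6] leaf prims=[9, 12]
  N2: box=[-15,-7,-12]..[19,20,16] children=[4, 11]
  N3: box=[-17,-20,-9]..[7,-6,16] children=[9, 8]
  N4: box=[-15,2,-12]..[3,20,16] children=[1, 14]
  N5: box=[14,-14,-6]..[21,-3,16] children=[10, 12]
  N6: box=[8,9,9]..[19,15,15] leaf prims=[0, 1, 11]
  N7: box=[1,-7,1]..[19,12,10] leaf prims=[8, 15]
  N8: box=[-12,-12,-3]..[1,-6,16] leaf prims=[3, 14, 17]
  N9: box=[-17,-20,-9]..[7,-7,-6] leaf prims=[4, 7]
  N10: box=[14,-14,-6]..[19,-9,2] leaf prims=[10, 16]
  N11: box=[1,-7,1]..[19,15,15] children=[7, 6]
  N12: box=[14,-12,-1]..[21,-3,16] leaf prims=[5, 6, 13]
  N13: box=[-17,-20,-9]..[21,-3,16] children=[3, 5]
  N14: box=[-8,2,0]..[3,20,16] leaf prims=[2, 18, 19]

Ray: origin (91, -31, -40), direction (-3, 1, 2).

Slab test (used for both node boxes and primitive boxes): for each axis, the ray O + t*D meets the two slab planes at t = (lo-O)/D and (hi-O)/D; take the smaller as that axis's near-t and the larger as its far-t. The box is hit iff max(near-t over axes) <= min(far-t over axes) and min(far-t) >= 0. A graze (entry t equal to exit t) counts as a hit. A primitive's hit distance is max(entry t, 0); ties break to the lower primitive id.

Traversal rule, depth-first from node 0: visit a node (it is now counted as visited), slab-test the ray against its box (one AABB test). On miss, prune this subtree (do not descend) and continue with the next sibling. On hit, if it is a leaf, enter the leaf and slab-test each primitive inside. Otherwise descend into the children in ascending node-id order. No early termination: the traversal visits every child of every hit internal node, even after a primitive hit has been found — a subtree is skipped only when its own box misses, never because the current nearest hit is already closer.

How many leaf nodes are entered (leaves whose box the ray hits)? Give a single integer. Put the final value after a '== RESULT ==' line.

Traverse from the root:
N0 x:[70/3,36] y:[11,51] z:[14,28] -> hit [70/3,28], descend [2, 13]
  N2 x:[24,106/3] y:[24,51] z:[14,28] -> hit [24,28], descend [4, 11]
    N4 x:[88/3,106/3] y:[33,51] z:[14,28] -> miss, prune
    N11 x:[24,30] y:[24,46] z:[41/2,55/2] -> hit [24,55/2], descend [6, 7]
      N6 x:[24,83/3] y:[40,46] z:[49/2,55/2] -> miss, prune
      N7 x:[24,30] y:[24,43] z:[41/2,25] -> hit [24,25] leaf, test {P8(miss), P15(miss)}
  N13 x:[70/3,36] y:[11,28] z:[31/2,28] -> hit [70/3,28], descend [3, 5]
    N3 x:[28,36] y:[11,25] z:[31/2,28] -> miss, prune
    N5 x:[70/3,77/3] y:[17,28] z:[17,28] -> hit [70/3,77/3], descend [10, 12]
      N10 x:[24,77/3] y:[17,22] z:[17,21] -> miss, prune
      N12 x:[70/3,77/3] y:[19,28] z:[39/2,28] -> hit [70/3,77/3] leaf, test {P5@t=25, P6(miss), P13@t=74/3}

Summary -> nodes [0, 2, 4, 11, 6, 7, 13, 3, 5, 10, 12]; box-tests=11; leaf-entries=2; first=P13

== RESULT ==
2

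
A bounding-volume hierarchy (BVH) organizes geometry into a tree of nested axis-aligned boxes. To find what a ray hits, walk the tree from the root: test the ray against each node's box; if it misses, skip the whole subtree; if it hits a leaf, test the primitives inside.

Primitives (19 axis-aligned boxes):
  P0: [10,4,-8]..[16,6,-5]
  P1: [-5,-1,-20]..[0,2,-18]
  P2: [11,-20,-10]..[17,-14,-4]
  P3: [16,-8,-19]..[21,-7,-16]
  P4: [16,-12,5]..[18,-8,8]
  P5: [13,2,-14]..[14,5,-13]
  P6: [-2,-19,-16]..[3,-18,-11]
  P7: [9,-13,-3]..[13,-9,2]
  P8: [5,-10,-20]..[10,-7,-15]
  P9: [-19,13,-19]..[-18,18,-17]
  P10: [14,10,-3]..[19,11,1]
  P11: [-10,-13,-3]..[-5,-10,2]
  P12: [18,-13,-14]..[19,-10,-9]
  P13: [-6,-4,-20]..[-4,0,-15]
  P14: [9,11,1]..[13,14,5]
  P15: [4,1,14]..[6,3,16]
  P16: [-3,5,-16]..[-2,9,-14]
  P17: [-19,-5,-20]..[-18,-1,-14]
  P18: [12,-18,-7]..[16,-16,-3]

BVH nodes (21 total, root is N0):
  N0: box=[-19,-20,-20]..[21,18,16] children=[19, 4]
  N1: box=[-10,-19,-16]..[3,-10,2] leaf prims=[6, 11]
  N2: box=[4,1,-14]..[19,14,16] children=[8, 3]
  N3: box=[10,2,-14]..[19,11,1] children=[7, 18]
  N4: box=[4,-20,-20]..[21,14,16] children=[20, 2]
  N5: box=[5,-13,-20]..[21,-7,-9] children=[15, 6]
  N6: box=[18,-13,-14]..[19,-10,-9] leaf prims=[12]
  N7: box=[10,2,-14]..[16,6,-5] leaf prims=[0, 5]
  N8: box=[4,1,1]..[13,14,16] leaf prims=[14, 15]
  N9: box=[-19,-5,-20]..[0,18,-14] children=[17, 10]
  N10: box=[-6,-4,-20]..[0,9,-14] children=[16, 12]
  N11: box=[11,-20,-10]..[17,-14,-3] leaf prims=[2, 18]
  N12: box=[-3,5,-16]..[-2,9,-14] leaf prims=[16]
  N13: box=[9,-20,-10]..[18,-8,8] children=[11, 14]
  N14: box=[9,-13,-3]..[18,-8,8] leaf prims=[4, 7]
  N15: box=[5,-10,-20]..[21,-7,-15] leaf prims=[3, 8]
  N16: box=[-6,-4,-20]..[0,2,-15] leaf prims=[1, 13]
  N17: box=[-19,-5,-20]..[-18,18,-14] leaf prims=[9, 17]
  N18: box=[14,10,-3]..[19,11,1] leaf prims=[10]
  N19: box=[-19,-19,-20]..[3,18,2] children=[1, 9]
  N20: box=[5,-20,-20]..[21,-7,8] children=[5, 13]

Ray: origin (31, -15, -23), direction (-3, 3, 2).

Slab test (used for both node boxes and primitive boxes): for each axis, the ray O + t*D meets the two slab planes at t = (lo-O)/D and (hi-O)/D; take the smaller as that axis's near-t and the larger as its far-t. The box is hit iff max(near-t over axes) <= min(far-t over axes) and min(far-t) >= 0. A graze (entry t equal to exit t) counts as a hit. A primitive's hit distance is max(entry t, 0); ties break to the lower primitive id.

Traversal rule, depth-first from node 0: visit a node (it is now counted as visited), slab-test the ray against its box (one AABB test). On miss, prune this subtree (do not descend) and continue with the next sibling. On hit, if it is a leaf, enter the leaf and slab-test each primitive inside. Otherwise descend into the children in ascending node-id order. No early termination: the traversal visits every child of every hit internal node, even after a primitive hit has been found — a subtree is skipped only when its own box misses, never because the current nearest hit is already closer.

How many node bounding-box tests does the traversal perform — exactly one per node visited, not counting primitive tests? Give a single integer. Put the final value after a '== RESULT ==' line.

Trace the traversal:
N0 x:[10/3,50/3] y:[-5/3,11] z:[3/2,39/2] -> hit [10/3,11], descend [4, 19]
  N4 x:[10/3,9] y:[-5/3,29/3] z:[3/2,39/2] -> hit [10/3,9], descend [2, 20]
    N2 x:[4,9] y:[16/3,29/3] z:[9/2,39/2] -> hit [16/3,9], descend [3, 8]
      N3 x:[4,7] y:[17/3,26/3] z:[9/2,12] -> hit [17/3,7], descend [7, 18]
        N7 x:[5,7] y:[17/3,7] z:[9/2,9] -> hit [17/3,7] leaf, test {P0(miss), P5(miss)}
        N18 x:[4,17/3] y:[25/3,26/3] z:[10,12] -> miss, prune
      N8 x:[6,9] y:[16/3,29/3] z:[12,39/2] -> miss, prune
    N20 x:[10/3,26/3] y:[-5/3,8/3] z:[3/2,31/2] -> miss, prune
  N19 x:[28/3,50/3] y:[-4/3,11] z:[3/2,25/2] -> hit [28/3,11], descend [1, 9]
    N1 x:[28/3,41/3] y:[-4/3,5/3] z:[7/2,25/2] -> miss, prune
    N9 x:[31/3,50/3] y:[10/3,11] z:[3/2,9/2] -> miss, prune

order=[0, 4, 2, 3, 7, 18, 8, 20, 19, 1, 9]  |boxes|=11  |leaves|=1  hit=miss

== RESULT ==
11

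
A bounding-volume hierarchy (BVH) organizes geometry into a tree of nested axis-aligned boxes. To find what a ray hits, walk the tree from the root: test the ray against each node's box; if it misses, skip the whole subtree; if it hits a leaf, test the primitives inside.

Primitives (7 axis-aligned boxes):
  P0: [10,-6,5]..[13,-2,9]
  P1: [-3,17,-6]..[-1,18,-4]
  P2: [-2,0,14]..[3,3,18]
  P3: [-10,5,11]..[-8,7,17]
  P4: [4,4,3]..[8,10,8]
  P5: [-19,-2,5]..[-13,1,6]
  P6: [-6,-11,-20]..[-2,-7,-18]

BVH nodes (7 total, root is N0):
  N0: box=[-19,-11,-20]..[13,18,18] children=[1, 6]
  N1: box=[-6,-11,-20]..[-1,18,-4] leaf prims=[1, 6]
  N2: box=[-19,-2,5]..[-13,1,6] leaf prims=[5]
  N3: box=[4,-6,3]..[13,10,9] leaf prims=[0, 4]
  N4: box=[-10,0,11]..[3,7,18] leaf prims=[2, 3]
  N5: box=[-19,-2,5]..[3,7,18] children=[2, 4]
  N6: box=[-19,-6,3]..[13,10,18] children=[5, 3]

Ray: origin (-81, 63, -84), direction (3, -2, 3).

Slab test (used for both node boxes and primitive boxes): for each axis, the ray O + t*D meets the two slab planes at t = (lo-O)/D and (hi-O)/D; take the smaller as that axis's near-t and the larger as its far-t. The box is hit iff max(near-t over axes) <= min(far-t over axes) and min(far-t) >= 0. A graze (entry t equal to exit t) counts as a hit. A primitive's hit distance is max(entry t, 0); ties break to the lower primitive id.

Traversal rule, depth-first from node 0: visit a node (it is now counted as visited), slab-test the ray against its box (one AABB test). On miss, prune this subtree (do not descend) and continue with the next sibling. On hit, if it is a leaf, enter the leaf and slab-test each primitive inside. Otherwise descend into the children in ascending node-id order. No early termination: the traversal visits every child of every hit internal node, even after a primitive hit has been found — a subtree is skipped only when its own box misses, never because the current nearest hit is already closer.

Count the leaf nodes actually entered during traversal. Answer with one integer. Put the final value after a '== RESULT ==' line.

Traverse from the root:
N0 x:[62/3,94/3] y:[45/2,37] z:[64/3,34] -> hit [45/2,94/3], descend [1, 6]
  N1 x:[25,80/3] y:[45/2,37] z:[64/3,80/3] -> hit [25,80/3] leaf, test {P1(miss), P6(miss)}
  N6 x:[62/3,94/3] y:[53/2,69/2] z:[29,34] -> hit [29,94/3], descend [3, 5]
    N3 x:[85/3,94/3] y:[53/2,69/2] z:[29,31] -> hit [29,31] leaf, test {P0(miss), P4@t=29}
    N5 x:[62/3,28] y:[28,65/2] z:[89/3,34] -> miss, prune

5 AABB tests over nodes [0, 1, 6, 3, 5]; 2 leaves entered; closest P4.

== RESULT ==
2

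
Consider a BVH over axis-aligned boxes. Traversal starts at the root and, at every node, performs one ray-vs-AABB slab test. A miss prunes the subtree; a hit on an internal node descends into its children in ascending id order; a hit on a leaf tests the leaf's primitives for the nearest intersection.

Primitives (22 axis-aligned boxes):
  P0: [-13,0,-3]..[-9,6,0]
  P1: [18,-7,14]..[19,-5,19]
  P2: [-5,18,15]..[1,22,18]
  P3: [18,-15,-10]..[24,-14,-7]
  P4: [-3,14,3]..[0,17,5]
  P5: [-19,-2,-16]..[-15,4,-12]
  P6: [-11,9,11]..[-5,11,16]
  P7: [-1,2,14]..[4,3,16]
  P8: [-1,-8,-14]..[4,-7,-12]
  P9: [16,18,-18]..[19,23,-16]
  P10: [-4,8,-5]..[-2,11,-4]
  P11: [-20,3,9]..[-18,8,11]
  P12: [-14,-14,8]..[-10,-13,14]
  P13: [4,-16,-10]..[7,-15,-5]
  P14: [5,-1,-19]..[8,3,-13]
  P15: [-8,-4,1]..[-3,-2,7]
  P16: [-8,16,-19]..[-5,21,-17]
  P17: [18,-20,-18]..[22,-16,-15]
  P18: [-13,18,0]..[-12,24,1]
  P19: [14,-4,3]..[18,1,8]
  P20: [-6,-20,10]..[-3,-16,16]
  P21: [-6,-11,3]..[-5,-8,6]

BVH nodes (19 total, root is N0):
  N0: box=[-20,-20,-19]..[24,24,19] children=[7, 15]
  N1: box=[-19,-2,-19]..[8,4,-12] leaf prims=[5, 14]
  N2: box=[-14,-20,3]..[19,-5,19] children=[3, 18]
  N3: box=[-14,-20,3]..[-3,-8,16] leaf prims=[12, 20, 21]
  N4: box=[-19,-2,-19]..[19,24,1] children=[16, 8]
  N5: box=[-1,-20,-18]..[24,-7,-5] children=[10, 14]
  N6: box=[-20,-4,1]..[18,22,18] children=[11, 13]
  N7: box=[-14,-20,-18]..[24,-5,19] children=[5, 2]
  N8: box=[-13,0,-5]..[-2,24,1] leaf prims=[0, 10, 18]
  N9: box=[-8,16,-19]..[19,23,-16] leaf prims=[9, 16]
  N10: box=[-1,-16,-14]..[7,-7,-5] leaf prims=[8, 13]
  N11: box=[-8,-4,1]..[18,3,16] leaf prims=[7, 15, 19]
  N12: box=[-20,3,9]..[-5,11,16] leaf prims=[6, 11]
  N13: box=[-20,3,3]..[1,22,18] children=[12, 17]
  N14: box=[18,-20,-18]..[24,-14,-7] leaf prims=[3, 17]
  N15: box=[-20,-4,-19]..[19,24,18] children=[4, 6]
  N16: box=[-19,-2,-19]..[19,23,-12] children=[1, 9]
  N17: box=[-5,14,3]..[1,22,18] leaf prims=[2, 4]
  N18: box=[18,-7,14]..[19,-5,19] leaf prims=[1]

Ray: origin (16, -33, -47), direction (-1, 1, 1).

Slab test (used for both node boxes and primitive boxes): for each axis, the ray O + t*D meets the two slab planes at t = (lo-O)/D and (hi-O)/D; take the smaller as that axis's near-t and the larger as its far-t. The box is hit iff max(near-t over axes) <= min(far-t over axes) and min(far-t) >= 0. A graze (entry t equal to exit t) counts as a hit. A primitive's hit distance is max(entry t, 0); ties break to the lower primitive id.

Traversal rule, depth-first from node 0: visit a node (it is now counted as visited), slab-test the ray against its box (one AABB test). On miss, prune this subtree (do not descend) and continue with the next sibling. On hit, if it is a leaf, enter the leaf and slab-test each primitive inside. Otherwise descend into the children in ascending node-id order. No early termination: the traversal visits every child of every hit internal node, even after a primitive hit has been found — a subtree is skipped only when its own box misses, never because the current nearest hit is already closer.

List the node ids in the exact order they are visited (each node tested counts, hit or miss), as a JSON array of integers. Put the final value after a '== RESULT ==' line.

Walk:
N0 x:[-8,36] y:[13,57] z:[28,66] -> hit [28,36], descend [7, 15]
  N7 x:[-8,30] y:[13,28] z:[29,66] -> miss, prune
  N15 x:[-3,36] y:[29,57] z:[28,65] -> hit [29,36], descend [4, 6]
    N4 x:[-3,35] y:[31,57] z:[28,48] -> hit [31,35], descend [8, 16]
      N8 x:[18,29] y:[33,57] z:[42,48] -> miss, prune
      N16 x:[-3,35] y:[31,56] z:[28,35] -> hit [31,35], descend [1, 9]
        N1 x:[8,35] y:[31,37] z:[28,35] -> hit [31,35] leaf, test {P5@t=31, P14(miss)}
        N9 x:[-3,24] y:[49,56] z:[28,31] -> miss, prune
    N6 x:[-2,36] y:[29,55] z:[48,65] -> miss, prune

order=[0, 7, 15, 4, 8, 16, 1, 9, 6]  |boxes|=9  |leaves|=1  hit=P5

== RESULT ==
[0, 7, 15, 4, 8, 16, 1, 9, 6]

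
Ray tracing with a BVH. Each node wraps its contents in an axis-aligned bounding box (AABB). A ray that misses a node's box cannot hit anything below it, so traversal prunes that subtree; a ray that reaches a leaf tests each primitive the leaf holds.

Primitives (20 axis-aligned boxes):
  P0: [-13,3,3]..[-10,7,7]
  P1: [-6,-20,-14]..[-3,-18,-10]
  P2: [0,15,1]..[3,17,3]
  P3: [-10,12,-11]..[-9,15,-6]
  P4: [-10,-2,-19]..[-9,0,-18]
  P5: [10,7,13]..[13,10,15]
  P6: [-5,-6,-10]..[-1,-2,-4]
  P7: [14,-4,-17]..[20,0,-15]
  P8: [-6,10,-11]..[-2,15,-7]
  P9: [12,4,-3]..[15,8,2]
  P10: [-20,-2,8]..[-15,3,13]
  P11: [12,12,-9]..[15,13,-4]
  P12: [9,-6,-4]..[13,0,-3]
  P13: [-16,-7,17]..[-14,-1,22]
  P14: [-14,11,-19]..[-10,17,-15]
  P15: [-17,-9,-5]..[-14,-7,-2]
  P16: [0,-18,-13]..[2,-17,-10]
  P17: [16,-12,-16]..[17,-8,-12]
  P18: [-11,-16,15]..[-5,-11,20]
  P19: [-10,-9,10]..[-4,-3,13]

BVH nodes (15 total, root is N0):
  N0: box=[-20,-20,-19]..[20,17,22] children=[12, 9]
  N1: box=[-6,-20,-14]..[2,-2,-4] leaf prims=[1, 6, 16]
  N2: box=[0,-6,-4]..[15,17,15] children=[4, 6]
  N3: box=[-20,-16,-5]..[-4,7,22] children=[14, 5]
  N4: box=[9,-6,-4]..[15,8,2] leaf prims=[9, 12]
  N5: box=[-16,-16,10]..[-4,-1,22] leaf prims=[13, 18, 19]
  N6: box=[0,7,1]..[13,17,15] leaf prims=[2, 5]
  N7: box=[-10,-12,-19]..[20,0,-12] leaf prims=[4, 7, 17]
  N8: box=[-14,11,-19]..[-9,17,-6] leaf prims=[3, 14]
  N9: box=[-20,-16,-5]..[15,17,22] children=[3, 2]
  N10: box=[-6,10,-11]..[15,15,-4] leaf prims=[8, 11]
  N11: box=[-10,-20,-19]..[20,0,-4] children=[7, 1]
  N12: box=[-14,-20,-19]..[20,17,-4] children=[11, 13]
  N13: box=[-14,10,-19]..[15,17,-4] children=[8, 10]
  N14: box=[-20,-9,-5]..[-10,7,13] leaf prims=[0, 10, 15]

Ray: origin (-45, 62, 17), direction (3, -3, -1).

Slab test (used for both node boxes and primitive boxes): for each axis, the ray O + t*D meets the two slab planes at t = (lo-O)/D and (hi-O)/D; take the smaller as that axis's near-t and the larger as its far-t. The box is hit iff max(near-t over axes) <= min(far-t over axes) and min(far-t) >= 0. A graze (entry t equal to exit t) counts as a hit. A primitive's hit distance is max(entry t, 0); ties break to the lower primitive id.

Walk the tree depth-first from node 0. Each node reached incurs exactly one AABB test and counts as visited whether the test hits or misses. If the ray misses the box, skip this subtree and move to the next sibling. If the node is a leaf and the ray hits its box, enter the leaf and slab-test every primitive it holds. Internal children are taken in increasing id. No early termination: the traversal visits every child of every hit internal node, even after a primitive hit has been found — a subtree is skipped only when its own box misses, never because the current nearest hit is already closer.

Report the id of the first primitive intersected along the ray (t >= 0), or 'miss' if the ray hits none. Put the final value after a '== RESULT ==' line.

Trace the traversal:
N0 x:[25/3,65/3] y:[15,82/3] z:[-5,36] -> hit [15,65/3], descend [9, 12]
  N9 x:[25/3,20] y:[15,26] z:[-5,22] -> hit [15,20], descend [2, 3]
    N2 x:[15,20] y:[15,68/3] z:[2,21] -> hit [15,20], descend [4, 6]
      N4 x:[18,20] y:[18,68/3] z:[15,21] -> hit [18,20] leaf, test {P9@t=19, P12(miss)}
      N6 x:[15,58/3] y:[15,55/3] z:[2,16] -> hit [15,16] leaf, test {P2@t=15, P5(miss)}
    N3 x:[25/3,41/3] y:[55/3,26] z:[-5,22] -> miss, prune
  N12 x:[31/3,65/3] y:[15,82/3] z:[21,36] -> hit [21,65/3], descend [11, 13]
    N11 x:[35/3,65/3] y:[62/3,82/3] z:[21,36] -> hit [21,65/3], descend [1, 7]
      N1 x:[13,47/3] y:[64/3,82/3] z:[21,31] -> miss, prune
      N7 x:[35/3,65/3] y:[62/3,74/3] z:[29,36] -> miss, prune
    N13 x:[31/3,20] y:[15,52/3] z:[21,36] -> miss, prune

11 AABB tests over nodes [0, 9, 2, 4, 6, 3, 12, 11, 1, 7, 13]; 2 leaves entered; closest P2.

== RESULT ==
2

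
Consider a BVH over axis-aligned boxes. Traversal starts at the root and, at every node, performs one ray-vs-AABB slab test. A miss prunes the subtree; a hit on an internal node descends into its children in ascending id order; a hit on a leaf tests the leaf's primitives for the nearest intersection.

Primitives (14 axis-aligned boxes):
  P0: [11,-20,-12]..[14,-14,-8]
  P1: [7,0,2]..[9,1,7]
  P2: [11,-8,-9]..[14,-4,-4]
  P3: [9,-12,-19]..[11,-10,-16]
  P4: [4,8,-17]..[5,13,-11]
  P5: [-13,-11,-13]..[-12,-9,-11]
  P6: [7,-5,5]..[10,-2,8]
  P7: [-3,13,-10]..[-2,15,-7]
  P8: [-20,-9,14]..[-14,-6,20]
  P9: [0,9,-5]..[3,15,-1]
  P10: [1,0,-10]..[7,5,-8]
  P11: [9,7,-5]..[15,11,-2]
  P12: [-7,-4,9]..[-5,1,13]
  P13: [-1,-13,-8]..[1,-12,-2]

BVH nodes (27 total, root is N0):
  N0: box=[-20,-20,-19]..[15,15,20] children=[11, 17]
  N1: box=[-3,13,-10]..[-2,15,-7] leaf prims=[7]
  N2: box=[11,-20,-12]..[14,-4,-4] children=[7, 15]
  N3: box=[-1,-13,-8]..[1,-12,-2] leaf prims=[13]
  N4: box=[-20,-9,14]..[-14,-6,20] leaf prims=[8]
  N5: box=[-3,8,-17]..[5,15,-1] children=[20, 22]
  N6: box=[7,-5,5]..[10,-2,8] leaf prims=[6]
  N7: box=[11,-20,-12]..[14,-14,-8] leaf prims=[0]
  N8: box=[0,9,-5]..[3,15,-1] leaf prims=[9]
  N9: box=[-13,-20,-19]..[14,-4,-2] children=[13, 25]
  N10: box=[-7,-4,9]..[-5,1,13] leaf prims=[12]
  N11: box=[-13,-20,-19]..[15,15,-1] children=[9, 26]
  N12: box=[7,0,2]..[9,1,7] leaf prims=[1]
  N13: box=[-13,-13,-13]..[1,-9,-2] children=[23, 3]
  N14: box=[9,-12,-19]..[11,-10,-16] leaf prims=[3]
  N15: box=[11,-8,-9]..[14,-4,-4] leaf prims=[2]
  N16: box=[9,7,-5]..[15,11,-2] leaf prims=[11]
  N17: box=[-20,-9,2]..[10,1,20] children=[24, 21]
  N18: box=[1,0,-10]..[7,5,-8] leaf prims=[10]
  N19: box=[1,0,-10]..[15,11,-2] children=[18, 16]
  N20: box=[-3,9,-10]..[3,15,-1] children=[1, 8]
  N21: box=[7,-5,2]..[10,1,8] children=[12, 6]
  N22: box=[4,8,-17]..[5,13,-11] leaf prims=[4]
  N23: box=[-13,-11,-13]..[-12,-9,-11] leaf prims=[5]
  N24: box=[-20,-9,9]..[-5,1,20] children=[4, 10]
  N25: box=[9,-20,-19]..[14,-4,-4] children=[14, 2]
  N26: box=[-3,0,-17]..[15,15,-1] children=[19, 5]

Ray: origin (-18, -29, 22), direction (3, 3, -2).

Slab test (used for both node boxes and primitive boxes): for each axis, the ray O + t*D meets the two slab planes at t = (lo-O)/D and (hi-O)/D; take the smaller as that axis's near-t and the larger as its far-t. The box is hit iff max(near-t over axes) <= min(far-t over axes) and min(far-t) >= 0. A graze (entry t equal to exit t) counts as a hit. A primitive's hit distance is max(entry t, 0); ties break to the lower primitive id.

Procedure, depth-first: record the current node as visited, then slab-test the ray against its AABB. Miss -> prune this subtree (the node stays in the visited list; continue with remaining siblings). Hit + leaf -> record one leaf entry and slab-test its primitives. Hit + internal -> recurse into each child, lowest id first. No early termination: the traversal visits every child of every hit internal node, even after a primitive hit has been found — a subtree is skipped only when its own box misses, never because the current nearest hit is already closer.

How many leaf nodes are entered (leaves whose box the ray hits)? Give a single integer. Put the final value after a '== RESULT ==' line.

Traverse from the root:
N0 x:[-2/3,11] y:[3,44/3] z:[1,41/2] -> hit [3,11], descend [11, 17]
  N11 x:[5/3,11] y:[3,44/3] z:[23/2,41/2] -> miss, prune
  N17 x:[-2/3,28/3] y:[20/3,10] z:[1,10] -> hit [20/3,28/3], descend [21, 24]
    N21 x:[25/3,28/3] y:[8,10] z:[7,10] -> hit [25/3,28/3], descend [6, 12]
      N6 x:[25/3,28/3] y:[8,9] z:[7,17/2] -> hit [25/3,17/2] leaf, test {P6@t=25/3}
      N12 x:[25/3,9] y:[29/3,10] z:[15/2,10] -> miss, prune
    N24 x:[-2/3,13/3] y:[20/3,10] z:[1,13/2] -> miss, prune

order=[0, 11, 17, 21, 6, 12, 24]  |boxes|=7  |leaves|=1  hit=P6

== RESULT ==
1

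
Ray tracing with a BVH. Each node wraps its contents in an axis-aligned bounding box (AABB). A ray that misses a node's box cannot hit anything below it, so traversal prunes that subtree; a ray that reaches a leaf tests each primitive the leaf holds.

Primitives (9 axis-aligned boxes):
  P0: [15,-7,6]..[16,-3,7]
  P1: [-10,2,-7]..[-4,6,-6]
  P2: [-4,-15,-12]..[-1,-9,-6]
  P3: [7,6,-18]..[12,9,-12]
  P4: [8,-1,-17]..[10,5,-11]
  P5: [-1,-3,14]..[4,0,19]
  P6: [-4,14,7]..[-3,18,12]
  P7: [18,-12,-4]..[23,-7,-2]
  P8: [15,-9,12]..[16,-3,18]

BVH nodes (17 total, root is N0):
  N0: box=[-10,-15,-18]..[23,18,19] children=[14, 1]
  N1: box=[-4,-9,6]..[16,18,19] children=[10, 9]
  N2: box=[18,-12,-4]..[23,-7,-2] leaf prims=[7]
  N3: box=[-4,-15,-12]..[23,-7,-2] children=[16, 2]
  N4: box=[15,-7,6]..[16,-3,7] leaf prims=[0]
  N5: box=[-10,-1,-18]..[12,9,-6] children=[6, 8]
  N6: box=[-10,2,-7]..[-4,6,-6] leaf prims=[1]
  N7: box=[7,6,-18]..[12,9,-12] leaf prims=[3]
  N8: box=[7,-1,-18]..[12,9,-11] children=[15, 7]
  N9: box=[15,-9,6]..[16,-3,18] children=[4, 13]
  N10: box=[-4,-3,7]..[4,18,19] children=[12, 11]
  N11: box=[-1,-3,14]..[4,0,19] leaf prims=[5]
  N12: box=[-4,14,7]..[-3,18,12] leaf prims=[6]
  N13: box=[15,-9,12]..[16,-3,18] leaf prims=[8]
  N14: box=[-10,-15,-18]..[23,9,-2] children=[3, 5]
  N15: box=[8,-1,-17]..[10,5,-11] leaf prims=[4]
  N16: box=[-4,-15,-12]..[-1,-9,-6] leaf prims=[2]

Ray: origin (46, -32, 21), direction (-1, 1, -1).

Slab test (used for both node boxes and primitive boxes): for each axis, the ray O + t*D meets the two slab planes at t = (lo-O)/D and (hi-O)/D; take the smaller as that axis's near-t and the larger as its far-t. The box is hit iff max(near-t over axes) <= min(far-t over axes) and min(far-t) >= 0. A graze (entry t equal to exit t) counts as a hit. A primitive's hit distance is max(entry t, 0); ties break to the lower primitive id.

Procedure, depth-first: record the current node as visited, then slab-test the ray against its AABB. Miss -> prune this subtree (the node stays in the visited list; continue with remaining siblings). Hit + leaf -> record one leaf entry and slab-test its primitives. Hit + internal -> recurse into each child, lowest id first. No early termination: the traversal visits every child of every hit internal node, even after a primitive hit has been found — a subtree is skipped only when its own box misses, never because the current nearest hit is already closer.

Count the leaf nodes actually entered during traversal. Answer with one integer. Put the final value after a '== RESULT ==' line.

Walk:
N0 x:[23,56] y:[17,50] z:[2,39] -> hit [23,39], descend [1, 14]
  N1 x:[30,50] y:[23,50] z:[2,15] -> miss, prune
  N14 x:[23,56] y:[17,41] z:[23,39] -> hit [23,39], descend [3, 5]
    N3 x:[23,50] y:[17,25] z:[23,33] -> hit [23,25], descend [2, 16]
      N2 x:[23,28] y:[20,25] z:[23,25] -> hit [23,25] leaf, test {P7@t=23}
      N16 x:[47,50] y:[17,23] z:[27,33] -> miss, prune
    N5 x:[34,56] y:[31,41] z:[27,39] -> hit [34,39], descend [6, 8]
      N6 x:[50,56] y:[34,38] z:[27,28] -> miss, prune
      N8 x:[34,39] y:[31,41] z:[32,39] -> hit [34,39], descend [7, 15]
        N7 x:[34,39] y:[38,41] z:[33,39] -> hit [38,39] leaf, test {P3@t=38}
        N15 x:[36,38] y:[31,37] z:[32,38] -> hit [36,37] leaf, test {P4@t=36}

Visited [0, 1, 14, 3, 2, 16, 5, 6, 8, 7, 15]. Tests: 11 box, 3 leaf. Nearest: P7.

== RESULT ==
3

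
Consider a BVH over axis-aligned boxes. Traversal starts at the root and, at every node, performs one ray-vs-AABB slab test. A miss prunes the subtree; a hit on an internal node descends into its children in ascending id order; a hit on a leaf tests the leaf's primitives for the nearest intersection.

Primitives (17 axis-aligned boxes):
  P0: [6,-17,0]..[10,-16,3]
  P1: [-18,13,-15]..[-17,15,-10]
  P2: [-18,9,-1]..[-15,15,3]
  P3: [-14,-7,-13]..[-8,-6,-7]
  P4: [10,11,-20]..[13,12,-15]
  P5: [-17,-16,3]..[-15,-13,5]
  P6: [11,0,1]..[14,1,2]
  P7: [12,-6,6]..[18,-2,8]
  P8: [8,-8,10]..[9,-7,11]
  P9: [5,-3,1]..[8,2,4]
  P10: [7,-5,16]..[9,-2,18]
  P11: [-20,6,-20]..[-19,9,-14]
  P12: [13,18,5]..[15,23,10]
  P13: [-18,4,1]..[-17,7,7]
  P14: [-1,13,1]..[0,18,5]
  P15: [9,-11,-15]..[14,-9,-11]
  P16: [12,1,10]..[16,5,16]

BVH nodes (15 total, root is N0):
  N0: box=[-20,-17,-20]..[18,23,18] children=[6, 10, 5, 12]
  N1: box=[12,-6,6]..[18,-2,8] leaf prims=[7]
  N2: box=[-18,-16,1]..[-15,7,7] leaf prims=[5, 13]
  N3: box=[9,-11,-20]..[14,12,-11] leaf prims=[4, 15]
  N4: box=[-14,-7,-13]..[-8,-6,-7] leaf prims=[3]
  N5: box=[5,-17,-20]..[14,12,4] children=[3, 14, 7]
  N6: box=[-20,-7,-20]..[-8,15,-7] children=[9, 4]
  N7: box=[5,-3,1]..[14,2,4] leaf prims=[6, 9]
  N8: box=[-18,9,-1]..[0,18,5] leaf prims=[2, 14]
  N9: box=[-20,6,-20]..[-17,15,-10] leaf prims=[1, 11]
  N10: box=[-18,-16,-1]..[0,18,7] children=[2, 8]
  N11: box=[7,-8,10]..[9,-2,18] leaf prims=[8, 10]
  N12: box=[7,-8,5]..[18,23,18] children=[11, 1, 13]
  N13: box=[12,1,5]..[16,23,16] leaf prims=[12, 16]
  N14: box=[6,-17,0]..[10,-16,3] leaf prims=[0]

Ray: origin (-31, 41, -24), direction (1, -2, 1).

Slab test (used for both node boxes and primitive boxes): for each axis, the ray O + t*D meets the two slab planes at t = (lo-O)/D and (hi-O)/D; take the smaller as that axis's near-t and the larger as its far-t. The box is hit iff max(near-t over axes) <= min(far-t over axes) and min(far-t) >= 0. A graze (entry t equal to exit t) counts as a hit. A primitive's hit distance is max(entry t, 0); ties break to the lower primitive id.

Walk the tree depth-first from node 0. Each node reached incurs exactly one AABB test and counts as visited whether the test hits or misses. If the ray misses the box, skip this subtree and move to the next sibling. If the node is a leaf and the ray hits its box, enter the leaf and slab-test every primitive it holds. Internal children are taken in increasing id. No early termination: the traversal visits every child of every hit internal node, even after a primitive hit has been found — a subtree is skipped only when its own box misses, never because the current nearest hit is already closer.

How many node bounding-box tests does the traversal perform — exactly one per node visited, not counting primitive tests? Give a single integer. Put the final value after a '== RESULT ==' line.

Trace the traversal:
N0 x:[11,49] y:[9,29] z:[4,42] -> hit [11,29], descend [5, 6, 10, 12]
  N5 x:[36,45] y:[29/2,29] z:[4,28] -> miss, prune
  N6 x:[11,23] y:[13,24] z:[4,17] -> hit [13,17], descend [4, 9]
    N4 x:[17,23] y:[47/2,24] z:[11,17] -> miss, prune
    N9 x:[11,14] y:[13,35/2] z:[4,14] -> hit [13,14] leaf, test {P1@t=13, P11(miss)}
  N10 x:[13,31] y:[23/2,57/2] z:[23,31] -> hit [23,57/2], descend [2, 8]
    N2 x:[13,16] y:[17,57/2] z:[25,31] -> miss, prune
    N8 x:[13,31] y:[23/2,16] z:[23,29] -> miss, prune
  N12 x:[38,49] y:[9,49/2] z:[29,42] -> miss, prune

Visited [0, 5, 6, 4, 9, 10, 2, 8, 12]. Tests: 9 box, 1 leaf. Nearest: P1.

== RESULT ==
9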